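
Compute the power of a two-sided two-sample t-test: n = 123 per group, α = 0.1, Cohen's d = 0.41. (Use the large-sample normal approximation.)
Power ≈ 0.94

Power calculation (two-sample t-test, normal approximation):
z_β = d · √(n/2) - z_{α/2}
z_β = 0.41 · √(123/2) - 1.645
z_β = 0.41 · 7.842 - 1.645
z_β = 1.570

Power = Φ(z_β) = Φ(1.570) ≈ 0.942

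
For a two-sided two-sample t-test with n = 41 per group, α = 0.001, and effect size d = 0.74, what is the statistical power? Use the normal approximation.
Power ≈ 0.52

Power calculation (two-sample t-test, normal approximation):
z_β = d · √(n/2) - z_{α/2}
z_β = 0.74 · √(41/2) - 3.291
z_β = 0.74 · 4.528 - 3.291
z_β = 0.060

Power = Φ(z_β) = Φ(0.060) ≈ 0.524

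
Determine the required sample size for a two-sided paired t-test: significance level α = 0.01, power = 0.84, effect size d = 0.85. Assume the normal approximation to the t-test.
n = 18 pairs

Sample size formula (paired t-test, normal approximation):
n = ((z_{α/2} + z_β) / d)²

z_{α/2} = 2.576 (for α = 0.01, two-sided)
z_β = 0.994 (for power = 0.84)
d = 0.85

n = ((2.576 + 0.994) / 0.85)²
n = (4.200)²
n ≈ 17.64
Round up to the next whole number: n = 18 pairs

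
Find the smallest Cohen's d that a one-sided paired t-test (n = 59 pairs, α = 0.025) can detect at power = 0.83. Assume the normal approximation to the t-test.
d ≈ 0.38

Minimum detectable effect (paired t-test, normal approximation):
d = (z_α + z_β) / √n
d = (1.960 + 0.954) / √59
d = 2.914 / 7.681
d ≈ 0.38

By Cohen's convention (0.2 small / 0.5 medium / 0.8 large): small effect.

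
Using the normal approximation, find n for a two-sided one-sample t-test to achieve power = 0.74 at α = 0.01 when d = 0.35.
n = 85

Sample size formula (one-sample t-test, normal approximation):
n = ((z_{α/2} + z_β) / d)²

z_{α/2} = 2.576 (for α = 0.01, two-sided)
z_β = 0.643 (for power = 0.74)
d = 0.35

n = ((2.576 + 0.643) / 0.35)²
n = (9.197)²
n ≈ 84.58
Round up to the next whole number: n = 85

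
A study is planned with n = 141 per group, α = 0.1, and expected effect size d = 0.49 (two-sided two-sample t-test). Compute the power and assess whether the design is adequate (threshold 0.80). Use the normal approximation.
Power ≈ 0.99; the study is adequately powered (power ≥ 0.80)

Power calculation (two-sample t-test, normal approximation):
z_β = d · √(n/2) - z_{α/2}
z_β = 0.49 · √(141/2) - 1.645
z_β = 0.49 · 8.396 - 1.645
z_β = 2.469

Power = Φ(z_β) = Φ(2.469) ≈ 0.993

Effect size d = 0.49 is small by Cohen's convention (0.2/0.5/0.8).

Threshold: power ≥ 0.80 is conventionally adequate.
Power ≈ 0.99 → the study is adequately powered (power ≥ 0.80).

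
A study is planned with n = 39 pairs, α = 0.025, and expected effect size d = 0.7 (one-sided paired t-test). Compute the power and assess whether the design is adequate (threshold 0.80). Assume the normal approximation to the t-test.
Power ≈ 0.99; the study is adequately powered (power ≥ 0.80)

Power calculation (paired t-test, normal approximation):
z_β = d · √n - z_α
z_β = 0.7 · √39 - 1.960
z_β = 0.7 · 6.245 - 1.960
z_β = 2.412

Power = Φ(z_β) = Φ(2.412) ≈ 0.992

Effect size d = 0.7 is medium by Cohen's convention (0.2/0.5/0.8).

Threshold: power ≥ 0.80 is conventionally adequate.
Power ≈ 0.99 → the study is adequately powered (power ≥ 0.80).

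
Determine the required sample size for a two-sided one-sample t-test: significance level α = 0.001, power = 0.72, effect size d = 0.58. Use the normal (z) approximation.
n = 45

Sample size formula (one-sample t-test, normal approximation):
n = ((z_{α/2} + z_β) / d)²

z_{α/2} = 3.291 (for α = 0.001, two-sided)
z_β = 0.583 (for power = 0.72)
d = 0.58

n = ((3.291 + 0.583) / 0.58)²
n = (6.679)²
n ≈ 44.61
Round up to the next whole number: n = 45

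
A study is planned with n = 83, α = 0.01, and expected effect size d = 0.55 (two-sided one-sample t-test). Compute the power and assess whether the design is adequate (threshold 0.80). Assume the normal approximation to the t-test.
Power ≈ 0.99; the study is adequately powered (power ≥ 0.80)

Power calculation (one-sample t-test, normal approximation):
z_β = d · √n - z_{α/2}
z_β = 0.55 · √83 - 2.576
z_β = 0.55 · 9.110 - 2.576
z_β = 2.435

Power = Φ(z_β) = Φ(2.435) ≈ 0.993

Effect size d = 0.55 is medium by Cohen's convention (0.2/0.5/0.8).

Threshold: power ≥ 0.80 is conventionally adequate.
Power ≈ 0.99 → the study is adequately powered (power ≥ 0.80).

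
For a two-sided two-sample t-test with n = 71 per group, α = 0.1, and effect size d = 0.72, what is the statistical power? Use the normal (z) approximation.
Power ≈ 1.00

Power calculation (two-sample t-test, normal approximation):
z_β = d · √(n/2) - z_{α/2}
z_β = 0.72 · √(71/2) - 1.645
z_β = 0.72 · 5.958 - 1.645
z_β = 2.645

Power = Φ(z_β) = Φ(2.645) ≈ 0.996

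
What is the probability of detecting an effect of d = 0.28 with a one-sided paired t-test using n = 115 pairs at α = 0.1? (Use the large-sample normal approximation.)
Power ≈ 0.96

Power calculation (paired t-test, normal approximation):
z_β = d · √n - z_α
z_β = 0.28 · √115 - 1.282
z_β = 0.28 · 10.724 - 1.282
z_β = 1.721

Power = Φ(z_β) = Φ(1.721) ≈ 0.957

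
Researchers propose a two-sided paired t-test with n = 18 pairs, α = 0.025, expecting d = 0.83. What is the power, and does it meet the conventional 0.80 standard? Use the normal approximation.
Power ≈ 0.90; the study is adequately powered (power ≥ 0.80)

Power calculation (paired t-test, normal approximation):
z_β = d · √n - z_{α/2}
z_β = 0.83 · √18 - 2.241
z_β = 0.83 · 4.243 - 2.241
z_β = 1.280

Power = Φ(z_β) = Φ(1.280) ≈ 0.900

Effect size d = 0.83 is large by Cohen's convention (0.2/0.5/0.8).

Threshold: power ≥ 0.80 is conventionally adequate.
Power ≈ 0.90 → the study is adequately powered (power ≥ 0.80).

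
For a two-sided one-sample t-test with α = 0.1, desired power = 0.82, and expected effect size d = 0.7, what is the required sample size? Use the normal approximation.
n = 14

Sample size formula (one-sample t-test, normal approximation):
n = ((z_{α/2} + z_β) / d)²

z_{α/2} = 1.645 (for α = 0.1, two-sided)
z_β = 0.915 (for power = 0.82)
d = 0.7

n = ((1.645 + 0.915) / 0.7)²
n = (3.657)²
n ≈ 13.37
Round up to the next whole number: n = 14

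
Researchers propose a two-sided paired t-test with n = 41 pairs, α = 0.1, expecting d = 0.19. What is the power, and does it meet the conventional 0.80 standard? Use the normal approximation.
Power ≈ 0.33; the study is underpowered (power < 0.80)

Power calculation (paired t-test, normal approximation):
z_β = d · √n - z_{α/2}
z_β = 0.19 · √41 - 1.645
z_β = 0.19 · 6.403 - 1.645
z_β = -0.428

Power = Φ(z_β) = Φ(-0.428) ≈ 0.334

Effect size d = 0.19 is very small by Cohen's convention (0.2/0.5/0.8).

Threshold: power ≥ 0.80 is conventionally adequate.
Power ≈ 0.33 → the study is underpowered (power < 0.80).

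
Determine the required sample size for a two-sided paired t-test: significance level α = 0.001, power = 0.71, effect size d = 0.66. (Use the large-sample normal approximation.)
n = 34 pairs

Sample size formula (paired t-test, normal approximation):
n = ((z_{α/2} + z_β) / d)²

z_{α/2} = 3.291 (for α = 0.001, two-sided)
z_β = 0.553 (for power = 0.71)
d = 0.66

n = ((3.291 + 0.553) / 0.66)²
n = (5.824)²
n ≈ 33.92
Round up to the next whole number: n = 34 pairs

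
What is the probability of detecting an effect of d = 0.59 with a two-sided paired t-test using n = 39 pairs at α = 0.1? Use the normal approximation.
Power ≈ 0.98

Power calculation (paired t-test, normal approximation):
z_β = d · √n - z_{α/2}
z_β = 0.59 · √39 - 1.645
z_β = 0.59 · 6.245 - 1.645
z_β = 2.040

Power = Φ(z_β) = Φ(2.040) ≈ 0.979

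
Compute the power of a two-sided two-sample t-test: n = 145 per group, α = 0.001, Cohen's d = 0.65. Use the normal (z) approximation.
Power ≈ 0.99

Power calculation (two-sample t-test, normal approximation):
z_β = d · √(n/2) - z_{α/2}
z_β = 0.65 · √(145/2) - 3.291
z_β = 0.65 · 8.515 - 3.291
z_β = 2.244

Power = Φ(z_β) = Φ(2.244) ≈ 0.988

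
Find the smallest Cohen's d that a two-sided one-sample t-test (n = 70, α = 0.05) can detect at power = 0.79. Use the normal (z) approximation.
d ≈ 0.33

Minimum detectable effect (one-sample t-test, normal approximation):
d = (z_{α/2} + z_β) / √n
d = (1.960 + 0.806) / √70
d = 2.766 / 8.367
d ≈ 0.33

By Cohen's convention (0.2 small / 0.5 medium / 0.8 large): small effect.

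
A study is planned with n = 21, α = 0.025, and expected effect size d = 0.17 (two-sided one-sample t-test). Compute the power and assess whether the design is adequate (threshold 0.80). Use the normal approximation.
Power ≈ 0.07; the study is underpowered (power < 0.80)

Power calculation (one-sample t-test, normal approximation):
z_β = d · √n - z_{α/2}
z_β = 0.17 · √21 - 2.241
z_β = 0.17 · 4.583 - 2.241
z_β = -1.462

Power = Φ(z_β) = Φ(-1.462) ≈ 0.072

Effect size d = 0.17 is very small by Cohen's convention (0.2/0.5/0.8).

Threshold: power ≥ 0.80 is conventionally adequate.
Power ≈ 0.07 → the study is underpowered (power < 0.80).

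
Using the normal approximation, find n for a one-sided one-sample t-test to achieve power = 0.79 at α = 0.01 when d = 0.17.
n = 340

Sample size formula (one-sample t-test, normal approximation):
n = ((z_α + z_β) / d)²

z_α = 2.326 (for α = 0.01, one-sided)
z_β = 0.806 (for power = 0.79)
d = 0.17

n = ((2.326 + 0.806) / 0.17)²
n = (18.424)²
n ≈ 339.44
Round up to the next whole number: n = 340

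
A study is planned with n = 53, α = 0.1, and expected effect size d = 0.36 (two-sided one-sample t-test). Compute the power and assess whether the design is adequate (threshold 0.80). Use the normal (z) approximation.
Power ≈ 0.84; the study is adequately powered (power ≥ 0.80)

Power calculation (one-sample t-test, normal approximation):
z_β = d · √n - z_{α/2}
z_β = 0.36 · √53 - 1.645
z_β = 0.36 · 7.280 - 1.645
z_β = 0.976

Power = Φ(z_β) = Φ(0.976) ≈ 0.835

Effect size d = 0.36 is small by Cohen's convention (0.2/0.5/0.8).

Threshold: power ≥ 0.80 is conventionally adequate.
Power ≈ 0.84 → the study is adequately powered (power ≥ 0.80).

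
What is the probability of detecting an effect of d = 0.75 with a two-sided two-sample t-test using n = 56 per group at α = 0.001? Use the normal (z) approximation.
Power ≈ 0.75

Power calculation (two-sample t-test, normal approximation):
z_β = d · √(n/2) - z_{α/2}
z_β = 0.75 · √(56/2) - 3.291
z_β = 0.75 · 5.292 - 3.291
z_β = 0.678

Power = Φ(z_β) = Φ(0.678) ≈ 0.751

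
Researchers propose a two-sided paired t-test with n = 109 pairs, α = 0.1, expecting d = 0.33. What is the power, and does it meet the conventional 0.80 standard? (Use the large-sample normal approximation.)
Power ≈ 0.96; the study is adequately powered (power ≥ 0.80)

Power calculation (paired t-test, normal approximation):
z_β = d · √n - z_{α/2}
z_β = 0.33 · √109 - 1.645
z_β = 0.33 · 10.440 - 1.645
z_β = 1.800

Power = Φ(z_β) = Φ(1.800) ≈ 0.964

Effect size d = 0.33 is small by Cohen's convention (0.2/0.5/0.8).

Threshold: power ≥ 0.80 is conventionally adequate.
Power ≈ 0.96 → the study is adequately powered (power ≥ 0.80).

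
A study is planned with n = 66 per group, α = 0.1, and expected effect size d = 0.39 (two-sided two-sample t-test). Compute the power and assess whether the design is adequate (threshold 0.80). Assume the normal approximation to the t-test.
Power ≈ 0.72; the study is underpowered (power < 0.80)

Power calculation (two-sample t-test, normal approximation):
z_β = d · √(n/2) - z_{α/2}
z_β = 0.39 · √(66/2) - 1.645
z_β = 0.39 · 5.745 - 1.645
z_β = 0.596

Power = Φ(z_β) = Φ(0.596) ≈ 0.724

Effect size d = 0.39 is small by Cohen's convention (0.2/0.5/0.8).

Threshold: power ≥ 0.80 is conventionally adequate.
Power ≈ 0.72 → the study is underpowered (power < 0.80).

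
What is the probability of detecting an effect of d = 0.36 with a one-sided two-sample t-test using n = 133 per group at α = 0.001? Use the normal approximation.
Power ≈ 0.44

Power calculation (two-sample t-test, normal approximation):
z_β = d · √(n/2) - z_α
z_β = 0.36 · √(133/2) - 3.090
z_β = 0.36 · 8.155 - 3.090
z_β = -0.155

Power = Φ(z_β) = Φ(-0.155) ≈ 0.439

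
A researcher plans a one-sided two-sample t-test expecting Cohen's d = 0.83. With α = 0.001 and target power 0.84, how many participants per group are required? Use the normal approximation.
n = 49 per group

Sample size formula (two-sample t-test, normal approximation):
n = 2 · ((z_α + z_β) / d)²

z_α = 3.090 (for α = 0.001, one-sided)
z_β = 0.994 (for power = 0.84)
d = 0.83

n = 2 · ((3.090 + 0.994) / 0.83)²
n = 2 · (4.920)²
n ≈ 48.41
Round up to the next whole number: n = 49 per group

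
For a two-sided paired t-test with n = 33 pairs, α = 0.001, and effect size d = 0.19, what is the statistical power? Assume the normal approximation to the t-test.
Power ≈ 0.01

Power calculation (paired t-test, normal approximation):
z_β = d · √n - z_{α/2}
z_β = 0.19 · √33 - 3.291
z_β = 0.19 · 5.745 - 3.291
z_β = -2.199

Power = Φ(z_β) = Φ(-2.199) ≈ 0.014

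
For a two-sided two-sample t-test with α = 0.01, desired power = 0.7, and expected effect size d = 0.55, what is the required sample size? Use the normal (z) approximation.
n = 64 per group

Sample size formula (two-sample t-test, normal approximation):
n = 2 · ((z_{α/2} + z_β) / d)²

z_{α/2} = 2.576 (for α = 0.01, two-sided)
z_β = 0.524 (for power = 0.7)
d = 0.55

n = 2 · ((2.576 + 0.524) / 0.55)²
n = 2 · (5.636)²
n ≈ 63.53
Round up to the next whole number: n = 64 per group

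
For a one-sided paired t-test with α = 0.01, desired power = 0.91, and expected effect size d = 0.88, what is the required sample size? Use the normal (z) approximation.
n = 18 pairs

Sample size formula (paired t-test, normal approximation):
n = ((z_α + z_β) / d)²

z_α = 2.326 (for α = 0.01, one-sided)
z_β = 1.341 (for power = 0.91)
d = 0.88

n = ((2.326 + 1.341) / 0.88)²
n = (4.167)²
n ≈ 17.36
Round up to the next whole number: n = 18 pairs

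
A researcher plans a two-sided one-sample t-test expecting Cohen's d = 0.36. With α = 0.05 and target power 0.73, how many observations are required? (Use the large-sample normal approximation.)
n = 52

Sample size formula (one-sample t-test, normal approximation):
n = ((z_{α/2} + z_β) / d)²

z_{α/2} = 1.960 (for α = 0.05, two-sided)
z_β = 0.613 (for power = 0.73)
d = 0.36

n = ((1.960 + 0.613) / 0.36)²
n = (7.147)²
n ≈ 51.08
Round up to the next whole number: n = 52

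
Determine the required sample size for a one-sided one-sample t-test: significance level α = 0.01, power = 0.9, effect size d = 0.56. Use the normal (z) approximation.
n = 42

Sample size formula (one-sample t-test, normal approximation):
n = ((z_α + z_β) / d)²

z_α = 2.326 (for α = 0.01, one-sided)
z_β = 1.282 (for power = 0.9)
d = 0.56

n = ((2.326 + 1.282) / 0.56)²
n = (6.443)²
n ≈ 41.51
Round up to the next whole number: n = 42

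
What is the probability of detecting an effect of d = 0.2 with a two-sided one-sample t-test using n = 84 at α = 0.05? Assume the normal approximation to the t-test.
Power ≈ 0.45

Power calculation (one-sample t-test, normal approximation):
z_β = d · √n - z_{α/2}
z_β = 0.2 · √84 - 1.960
z_β = 0.2 · 9.165 - 1.960
z_β = -0.127

Power = Φ(z_β) = Φ(-0.127) ≈ 0.449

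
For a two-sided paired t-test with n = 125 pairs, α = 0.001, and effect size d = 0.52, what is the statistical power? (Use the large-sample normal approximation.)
Power ≈ 0.99

Power calculation (paired t-test, normal approximation):
z_β = d · √n - z_{α/2}
z_β = 0.52 · √125 - 3.291
z_β = 0.52 · 11.180 - 3.291
z_β = 2.523

Power = Φ(z_β) = Φ(2.523) ≈ 0.994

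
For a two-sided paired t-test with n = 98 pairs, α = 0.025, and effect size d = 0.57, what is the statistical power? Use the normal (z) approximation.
Power ≈ 1.00

Power calculation (paired t-test, normal approximation):
z_β = d · √n - z_{α/2}
z_β = 0.57 · √98 - 2.241
z_β = 0.57 · 9.899 - 2.241
z_β = 3.401

Power = Φ(z_β) = Φ(3.401) ≈ 1.000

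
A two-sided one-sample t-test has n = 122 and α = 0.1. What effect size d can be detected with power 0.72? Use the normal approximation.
d ≈ 0.20

Minimum detectable effect (one-sample t-test, normal approximation):
d = (z_{α/2} + z_β) / √n
d = (1.645 + 0.583) / √122
d = 2.228 / 11.045
d ≈ 0.20

By Cohen's convention (0.2 small / 0.5 medium / 0.8 large): small effect.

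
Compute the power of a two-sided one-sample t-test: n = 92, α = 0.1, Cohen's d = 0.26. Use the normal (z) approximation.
Power ≈ 0.80

Power calculation (one-sample t-test, normal approximation):
z_β = d · √n - z_{α/2}
z_β = 0.26 · √92 - 1.645
z_β = 0.26 · 9.592 - 1.645
z_β = 0.849

Power = Φ(z_β) = Φ(0.849) ≈ 0.802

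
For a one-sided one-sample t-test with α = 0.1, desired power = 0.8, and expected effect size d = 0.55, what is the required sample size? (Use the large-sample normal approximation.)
n = 15

Sample size formula (one-sample t-test, normal approximation):
n = ((z_α + z_β) / d)²

z_α = 1.282 (for α = 0.1, one-sided)
z_β = 0.842 (for power = 0.8)
d = 0.55

n = ((1.282 + 0.842) / 0.55)²
n = (3.862)²
n ≈ 14.92
Round up to the next whole number: n = 15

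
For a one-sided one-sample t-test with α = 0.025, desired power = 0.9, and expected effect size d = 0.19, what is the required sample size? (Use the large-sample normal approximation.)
n = 292

Sample size formula (one-sample t-test, normal approximation):
n = ((z_α + z_β) / d)²

z_α = 1.960 (for α = 0.025, one-sided)
z_β = 1.282 (for power = 0.9)
d = 0.19

n = ((1.960 + 1.282) / 0.19)²
n = (17.063)²
n ≈ 291.15
Round up to the next whole number: n = 292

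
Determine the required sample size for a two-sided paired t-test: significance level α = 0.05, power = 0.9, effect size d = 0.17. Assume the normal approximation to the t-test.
n = 364 pairs

Sample size formula (paired t-test, normal approximation):
n = ((z_{α/2} + z_β) / d)²

z_{α/2} = 1.960 (for α = 0.05, two-sided)
z_β = 1.282 (for power = 0.9)
d = 0.17

n = ((1.960 + 1.282) / 0.17)²
n = (19.071)²
n ≈ 363.70
Round up to the next whole number: n = 364 pairs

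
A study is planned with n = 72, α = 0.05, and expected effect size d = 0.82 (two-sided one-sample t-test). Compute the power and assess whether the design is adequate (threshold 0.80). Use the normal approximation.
Power ≈ 1.00; the study is adequately powered (power ≥ 0.80)

Power calculation (one-sample t-test, normal approximation):
z_β = d · √n - z_{α/2}
z_β = 0.82 · √72 - 1.960
z_β = 0.82 · 8.485 - 1.960
z_β = 4.998

Power = Φ(z_β) = Φ(4.998) ≈ 1.000

Effect size d = 0.82 is large by Cohen's convention (0.2/0.5/0.8).

Threshold: power ≥ 0.80 is conventionally adequate.
Power ≈ 1.00 → the study is adequately powered (power ≥ 0.80).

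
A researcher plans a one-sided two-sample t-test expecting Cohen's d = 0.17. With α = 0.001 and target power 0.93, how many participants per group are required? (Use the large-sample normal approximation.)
n = 1443 per group

Sample size formula (two-sample t-test, normal approximation):
n = 2 · ((z_α + z_β) / d)²

z_α = 3.090 (for α = 0.001, one-sided)
z_β = 1.476 (for power = 0.93)
d = 0.17

n = 2 · ((3.090 + 1.476) / 0.17)²
n = 2 · (26.859)²
n ≈ 1442.81
Round up to the next whole number: n = 1443 per group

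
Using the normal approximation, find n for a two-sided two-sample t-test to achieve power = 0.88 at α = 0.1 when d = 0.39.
n = 105 per group

Sample size formula (two-sample t-test, normal approximation):
n = 2 · ((z_{α/2} + z_β) / d)²

z_{α/2} = 1.645 (for α = 0.1, two-sided)
z_β = 1.175 (for power = 0.88)
d = 0.39

n = 2 · ((1.645 + 1.175) / 0.39)²
n = 2 · (7.231)²
n ≈ 104.57
Round up to the next whole number: n = 105 per group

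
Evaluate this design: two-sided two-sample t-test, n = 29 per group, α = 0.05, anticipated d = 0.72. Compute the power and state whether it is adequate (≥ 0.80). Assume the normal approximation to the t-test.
Power ≈ 0.78; the study is underpowered (power < 0.80)

Power calculation (two-sample t-test, normal approximation):
z_β = d · √(n/2) - z_{α/2}
z_β = 0.72 · √(29/2) - 1.960
z_β = 0.72 · 3.808 - 1.960
z_β = 0.782

Power = Φ(z_β) = Φ(0.782) ≈ 0.783

Effect size d = 0.72 is medium by Cohen's convention (0.2/0.5/0.8).

Threshold: power ≥ 0.80 is conventionally adequate.
Power ≈ 0.78 → the study is underpowered (power < 0.80).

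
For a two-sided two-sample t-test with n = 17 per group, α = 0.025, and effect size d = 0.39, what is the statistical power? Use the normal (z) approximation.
Power ≈ 0.13

Power calculation (two-sample t-test, normal approximation):
z_β = d · √(n/2) - z_{α/2}
z_β = 0.39 · √(17/2) - 2.241
z_β = 0.39 · 2.915 - 2.241
z_β = -1.104

Power = Φ(z_β) = Φ(-1.104) ≈ 0.135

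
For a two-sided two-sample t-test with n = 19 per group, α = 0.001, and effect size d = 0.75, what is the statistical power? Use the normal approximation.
Power ≈ 0.16

Power calculation (two-sample t-test, normal approximation):
z_β = d · √(n/2) - z_{α/2}
z_β = 0.75 · √(19/2) - 3.291
z_β = 0.75 · 3.082 - 3.291
z_β = -0.979

Power = Φ(z_β) = Φ(-0.979) ≈ 0.164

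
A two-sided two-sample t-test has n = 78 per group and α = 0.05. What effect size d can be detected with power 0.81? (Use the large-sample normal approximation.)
d ≈ 0.45

Minimum detectable effect (two-sample t-test, normal approximation):
d = (z_{α/2} + z_β) / √(n/2)
d = (1.960 + 0.878) / √(78/2)
d = 2.838 / 6.245
d ≈ 0.45

By Cohen's convention (0.2 small / 0.5 medium / 0.8 large): small effect.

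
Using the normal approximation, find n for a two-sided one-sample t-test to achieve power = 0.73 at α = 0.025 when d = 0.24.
n = 142

Sample size formula (one-sample t-test, normal approximation):
n = ((z_{α/2} + z_β) / d)²

z_{α/2} = 2.241 (for α = 0.025, two-sided)
z_β = 0.613 (for power = 0.73)
d = 0.24

n = ((2.241 + 0.613) / 0.24)²
n = (11.892)²
n ≈ 141.42
Round up to the next whole number: n = 142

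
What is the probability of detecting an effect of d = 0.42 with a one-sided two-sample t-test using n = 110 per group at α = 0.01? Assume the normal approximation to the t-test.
Power ≈ 0.78

Power calculation (two-sample t-test, normal approximation):
z_β = d · √(n/2) - z_α
z_β = 0.42 · √(110/2) - 2.326
z_β = 0.42 · 7.416 - 2.326
z_β = 0.788

Power = Φ(z_β) = Φ(0.788) ≈ 0.785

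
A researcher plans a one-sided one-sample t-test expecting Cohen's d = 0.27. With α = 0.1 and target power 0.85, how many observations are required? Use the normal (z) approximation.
n = 74

Sample size formula (one-sample t-test, normal approximation):
n = ((z_α + z_β) / d)²

z_α = 1.282 (for α = 0.1, one-sided)
z_β = 1.036 (for power = 0.85)
d = 0.27

n = ((1.282 + 1.036) / 0.27)²
n = (8.585)²
n ≈ 73.70
Round up to the next whole number: n = 74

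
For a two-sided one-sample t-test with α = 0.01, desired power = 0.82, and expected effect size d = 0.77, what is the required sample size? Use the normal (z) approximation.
n = 21

Sample size formula (one-sample t-test, normal approximation):
n = ((z_{α/2} + z_β) / d)²

z_{α/2} = 2.576 (for α = 0.01, two-sided)
z_β = 0.915 (for power = 0.82)
d = 0.77

n = ((2.576 + 0.915) / 0.77)²
n = (4.534)²
n ≈ 20.56
Round up to the next whole number: n = 21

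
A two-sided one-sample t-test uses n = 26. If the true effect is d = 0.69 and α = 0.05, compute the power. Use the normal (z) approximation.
Power ≈ 0.94

Power calculation (one-sample t-test, normal approximation):
z_β = d · √n - z_{α/2}
z_β = 0.69 · √26 - 1.960
z_β = 0.69 · 5.099 - 1.960
z_β = 1.558

Power = Φ(z_β) = Φ(1.558) ≈ 0.940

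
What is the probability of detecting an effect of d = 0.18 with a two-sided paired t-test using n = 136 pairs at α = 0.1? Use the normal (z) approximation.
Power ≈ 0.68

Power calculation (paired t-test, normal approximation):
z_β = d · √n - z_{α/2}
z_β = 0.18 · √136 - 1.645
z_β = 0.18 · 11.662 - 1.645
z_β = 0.454

Power = Φ(z_β) = Φ(0.454) ≈ 0.675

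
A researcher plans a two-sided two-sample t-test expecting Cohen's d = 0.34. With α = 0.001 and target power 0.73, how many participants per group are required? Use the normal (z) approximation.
n = 264 per group

Sample size formula (two-sample t-test, normal approximation):
n = 2 · ((z_{α/2} + z_β) / d)²

z_{α/2} = 3.291 (for α = 0.001, two-sided)
z_β = 0.613 (for power = 0.73)
d = 0.34

n = 2 · ((3.291 + 0.613) / 0.34)²
n = 2 · (11.482)²
n ≈ 263.67
Round up to the next whole number: n = 264 per group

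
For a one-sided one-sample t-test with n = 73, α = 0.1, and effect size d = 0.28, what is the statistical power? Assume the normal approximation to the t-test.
Power ≈ 0.87

Power calculation (one-sample t-test, normal approximation):
z_β = d · √n - z_α
z_β = 0.28 · √73 - 1.282
z_β = 0.28 · 8.544 - 1.282
z_β = 1.111

Power = Φ(z_β) = Φ(1.111) ≈ 0.867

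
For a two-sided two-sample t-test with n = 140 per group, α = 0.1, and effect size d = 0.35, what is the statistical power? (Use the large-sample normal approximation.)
Power ≈ 0.90

Power calculation (two-sample t-test, normal approximation):
z_β = d · √(n/2) - z_{α/2}
z_β = 0.35 · √(140/2) - 1.645
z_β = 0.35 · 8.367 - 1.645
z_β = 1.283

Power = Φ(z_β) = Φ(1.283) ≈ 0.900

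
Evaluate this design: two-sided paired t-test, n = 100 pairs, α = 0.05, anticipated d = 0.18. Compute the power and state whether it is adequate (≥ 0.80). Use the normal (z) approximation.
Power ≈ 0.44; the study is underpowered (power < 0.80)

Power calculation (paired t-test, normal approximation):
z_β = d · √n - z_{α/2}
z_β = 0.18 · √100 - 1.960
z_β = 0.18 · 10.000 - 1.960
z_β = -0.160

Power = Φ(z_β) = Φ(-0.160) ≈ 0.436

Effect size d = 0.18 is very small by Cohen's convention (0.2/0.5/0.8).

Threshold: power ≥ 0.80 is conventionally adequate.
Power ≈ 0.44 → the study is underpowered (power < 0.80).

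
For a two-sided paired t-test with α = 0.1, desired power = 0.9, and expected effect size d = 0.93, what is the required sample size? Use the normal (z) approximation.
n = 10 pairs

Sample size formula (paired t-test, normal approximation):
n = ((z_{α/2} + z_β) / d)²

z_{α/2} = 1.645 (for α = 0.1, two-sided)
z_β = 1.282 (for power = 0.9)
d = 0.93

n = ((1.645 + 1.282) / 0.93)²
n = (3.147)²
n ≈ 9.90
Round up to the next whole number: n = 10 pairs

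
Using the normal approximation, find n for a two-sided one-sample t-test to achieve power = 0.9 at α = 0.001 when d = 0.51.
n = 81

Sample size formula (one-sample t-test, normal approximation):
n = ((z_{α/2} + z_β) / d)²

z_{α/2} = 3.291 (for α = 0.001, two-sided)
z_β = 1.282 (for power = 0.9)
d = 0.51

n = ((3.291 + 1.282) / 0.51)²
n = (8.967)²
n ≈ 80.41
Round up to the next whole number: n = 81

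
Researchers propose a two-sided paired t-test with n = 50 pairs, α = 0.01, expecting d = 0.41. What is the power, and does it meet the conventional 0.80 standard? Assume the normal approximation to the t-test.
Power ≈ 0.63; the study is underpowered (power < 0.80)

Power calculation (paired t-test, normal approximation):
z_β = d · √n - z_{α/2}
z_β = 0.41 · √50 - 2.576
z_β = 0.41 · 7.071 - 2.576
z_β = 0.323

Power = Φ(z_β) = Φ(0.323) ≈ 0.627

Effect size d = 0.41 is small by Cohen's convention (0.2/0.5/0.8).

Threshold: power ≥ 0.80 is conventionally adequate.
Power ≈ 0.63 → the study is underpowered (power < 0.80).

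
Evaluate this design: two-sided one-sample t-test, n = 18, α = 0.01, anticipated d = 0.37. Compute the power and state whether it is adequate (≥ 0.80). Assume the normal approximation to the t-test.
Power ≈ 0.16; the study is underpowered (power < 0.80)

Power calculation (one-sample t-test, normal approximation):
z_β = d · √n - z_{α/2}
z_β = 0.37 · √18 - 2.576
z_β = 0.37 · 4.243 - 2.576
z_β = -1.006

Power = Φ(z_β) = Φ(-1.006) ≈ 0.157

Effect size d = 0.37 is small by Cohen's convention (0.2/0.5/0.8).

Threshold: power ≥ 0.80 is conventionally adequate.
Power ≈ 0.16 → the study is underpowered (power < 0.80).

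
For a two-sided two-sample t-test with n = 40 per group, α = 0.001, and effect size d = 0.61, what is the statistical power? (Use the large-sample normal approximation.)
Power ≈ 0.29

Power calculation (two-sample t-test, normal approximation):
z_β = d · √(n/2) - z_{α/2}
z_β = 0.61 · √(40/2) - 3.291
z_β = 0.61 · 4.472 - 3.291
z_β = -0.563

Power = Φ(z_β) = Φ(-0.563) ≈ 0.287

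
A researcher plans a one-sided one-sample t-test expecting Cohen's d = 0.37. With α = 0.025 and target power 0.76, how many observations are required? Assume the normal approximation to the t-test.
n = 52

Sample size formula (one-sample t-test, normal approximation):
n = ((z_α + z_β) / d)²

z_α = 1.960 (for α = 0.025, one-sided)
z_β = 0.706 (for power = 0.76)
d = 0.37

n = ((1.960 + 0.706) / 0.37)²
n = (7.205)²
n ≈ 51.91
Round up to the next whole number: n = 52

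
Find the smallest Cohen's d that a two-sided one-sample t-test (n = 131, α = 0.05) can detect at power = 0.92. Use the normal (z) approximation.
d ≈ 0.29

Minimum detectable effect (one-sample t-test, normal approximation):
d = (z_{α/2} + z_β) / √n
d = (1.960 + 1.405) / √131
d = 3.365 / 11.446
d ≈ 0.29

By Cohen's convention (0.2 small / 0.5 medium / 0.8 large): small effect.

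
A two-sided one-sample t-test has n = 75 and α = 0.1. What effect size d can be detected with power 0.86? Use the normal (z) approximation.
d ≈ 0.31

Minimum detectable effect (one-sample t-test, normal approximation):
d = (z_{α/2} + z_β) / √n
d = (1.645 + 1.080) / √75
d = 2.725 / 8.660
d ≈ 0.31

By Cohen's convention (0.2 small / 0.5 medium / 0.8 large): small effect.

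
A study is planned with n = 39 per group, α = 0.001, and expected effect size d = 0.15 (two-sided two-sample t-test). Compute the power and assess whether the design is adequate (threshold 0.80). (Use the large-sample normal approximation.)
Power ≈ 0.00; the study is underpowered (power < 0.80)

Power calculation (two-sample t-test, normal approximation):
z_β = d · √(n/2) - z_{α/2}
z_β = 0.15 · √(39/2) - 3.291
z_β = 0.15 · 4.416 - 3.291
z_β = -2.628

Power = Φ(z_β) = Φ(-2.628) ≈ 0.004

Effect size d = 0.15 is very small by Cohen's convention (0.2/0.5/0.8).

Threshold: power ≥ 0.80 is conventionally adequate.
Power ≈ 0.00 → the study is underpowered (power < 0.80).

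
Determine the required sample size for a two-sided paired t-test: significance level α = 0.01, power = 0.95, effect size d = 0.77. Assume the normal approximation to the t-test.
n = 31 pairs

Sample size formula (paired t-test, normal approximation):
n = ((z_{α/2} + z_β) / d)²

z_{α/2} = 2.576 (for α = 0.01, two-sided)
z_β = 1.645 (for power = 0.95)
d = 0.77

n = ((2.576 + 1.645) / 0.77)²
n = (5.482)²
n ≈ 30.05
Round up to the next whole number: n = 31 pairs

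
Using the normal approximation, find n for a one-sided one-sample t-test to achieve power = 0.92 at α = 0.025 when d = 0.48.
n = 50

Sample size formula (one-sample t-test, normal approximation):
n = ((z_α + z_β) / d)²

z_α = 1.960 (for α = 0.025, one-sided)
z_β = 1.405 (for power = 0.92)
d = 0.48

n = ((1.960 + 1.405) / 0.48)²
n = (7.010)²
n ≈ 49.14
Round up to the next whole number: n = 50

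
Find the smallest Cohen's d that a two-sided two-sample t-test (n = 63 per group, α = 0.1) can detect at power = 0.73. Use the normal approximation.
d ≈ 0.40

Minimum detectable effect (two-sample t-test, normal approximation):
d = (z_{α/2} + z_β) / √(n/2)
d = (1.645 + 0.613) / √(63/2)
d = 2.258 / 5.612
d ≈ 0.40

By Cohen's convention (0.2 small / 0.5 medium / 0.8 large): small effect.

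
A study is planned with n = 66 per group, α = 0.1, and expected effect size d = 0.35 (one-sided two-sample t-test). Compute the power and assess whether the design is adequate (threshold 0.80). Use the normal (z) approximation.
Power ≈ 0.77; the study is underpowered (power < 0.80)

Power calculation (two-sample t-test, normal approximation):
z_β = d · √(n/2) - z_α
z_β = 0.35 · √(66/2) - 1.282
z_β = 0.35 · 5.745 - 1.282
z_β = 0.729

Power = Φ(z_β) = Φ(0.729) ≈ 0.767

Effect size d = 0.35 is small by Cohen's convention (0.2/0.5/0.8).

Threshold: power ≥ 0.80 is conventionally adequate.
Power ≈ 0.77 → the study is underpowered (power < 0.80).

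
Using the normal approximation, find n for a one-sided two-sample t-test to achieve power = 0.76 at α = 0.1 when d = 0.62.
n = 21 per group

Sample size formula (two-sample t-test, normal approximation):
n = 2 · ((z_α + z_β) / d)²

z_α = 1.282 (for α = 0.1, one-sided)
z_β = 0.706 (for power = 0.76)
d = 0.62

n = 2 · ((1.282 + 0.706) / 0.62)²
n = 2 · (3.206)²
n ≈ 20.56
Round up to the next whole number: n = 21 per group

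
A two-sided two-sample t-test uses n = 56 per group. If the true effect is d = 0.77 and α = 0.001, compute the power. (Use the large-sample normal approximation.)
Power ≈ 0.78

Power calculation (two-sample t-test, normal approximation):
z_β = d · √(n/2) - z_{α/2}
z_β = 0.77 · √(56/2) - 3.291
z_β = 0.77 · 5.292 - 3.291
z_β = 0.784

Power = Φ(z_β) = Φ(0.784) ≈ 0.783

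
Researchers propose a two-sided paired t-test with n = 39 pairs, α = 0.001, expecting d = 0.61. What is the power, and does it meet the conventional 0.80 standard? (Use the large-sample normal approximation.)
Power ≈ 0.70; the study is underpowered (power < 0.80)

Power calculation (paired t-test, normal approximation):
z_β = d · √n - z_{α/2}
z_β = 0.61 · √39 - 3.291
z_β = 0.61 · 6.245 - 3.291
z_β = 0.519

Power = Φ(z_β) = Φ(0.519) ≈ 0.698

Effect size d = 0.61 is medium by Cohen's convention (0.2/0.5/0.8).

Threshold: power ≥ 0.80 is conventionally adequate.
Power ≈ 0.70 → the study is underpowered (power < 0.80).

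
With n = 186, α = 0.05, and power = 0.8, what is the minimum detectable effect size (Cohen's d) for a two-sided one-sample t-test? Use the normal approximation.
d ≈ 0.21

Minimum detectable effect (one-sample t-test, normal approximation):
d = (z_{α/2} + z_β) / √n
d = (1.960 + 0.842) / √186
d = 2.802 / 13.638
d ≈ 0.21

By Cohen's convention (0.2 small / 0.5 medium / 0.8 large): small effect.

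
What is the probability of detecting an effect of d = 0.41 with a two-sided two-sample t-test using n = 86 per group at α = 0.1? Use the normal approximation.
Power ≈ 0.85

Power calculation (two-sample t-test, normal approximation):
z_β = d · √(n/2) - z_{α/2}
z_β = 0.41 · √(86/2) - 1.645
z_β = 0.41 · 6.557 - 1.645
z_β = 1.044

Power = Φ(z_β) = Φ(1.044) ≈ 0.852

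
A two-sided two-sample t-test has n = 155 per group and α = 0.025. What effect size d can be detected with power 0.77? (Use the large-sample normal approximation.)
d ≈ 0.34

Minimum detectable effect (two-sample t-test, normal approximation):
d = (z_{α/2} + z_β) / √(n/2)
d = (2.241 + 0.739) / √(155/2)
d = 2.980 / 8.803
d ≈ 0.34

By Cohen's convention (0.2 small / 0.5 medium / 0.8 large): small effect.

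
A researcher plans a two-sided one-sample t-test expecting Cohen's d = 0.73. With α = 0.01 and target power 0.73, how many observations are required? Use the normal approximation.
n = 20

Sample size formula (one-sample t-test, normal approximation):
n = ((z_{α/2} + z_β) / d)²

z_{α/2} = 2.576 (for α = 0.01, two-sided)
z_β = 0.613 (for power = 0.73)
d = 0.73

n = ((2.576 + 0.613) / 0.73)²
n = (4.368)²
n ≈ 19.08
Round up to the next whole number: n = 20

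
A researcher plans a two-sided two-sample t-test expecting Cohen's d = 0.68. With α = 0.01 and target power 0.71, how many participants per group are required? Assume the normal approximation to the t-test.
n = 43 per group

Sample size formula (two-sample t-test, normal approximation):
n = 2 · ((z_{α/2} + z_β) / d)²

z_{α/2} = 2.576 (for α = 0.01, two-sided)
z_β = 0.553 (for power = 0.71)
d = 0.68

n = 2 · ((2.576 + 0.553) / 0.68)²
n = 2 · (4.601)²
n ≈ 42.34
Round up to the next whole number: n = 43 per group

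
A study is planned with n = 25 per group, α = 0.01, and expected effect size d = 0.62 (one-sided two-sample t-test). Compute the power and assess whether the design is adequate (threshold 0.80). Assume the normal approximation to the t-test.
Power ≈ 0.45; the study is underpowered (power < 0.80)

Power calculation (two-sample t-test, normal approximation):
z_β = d · √(n/2) - z_α
z_β = 0.62 · √(25/2) - 2.326
z_β = 0.62 · 3.536 - 2.326
z_β = -0.134

Power = Φ(z_β) = Φ(-0.134) ≈ 0.447

Effect size d = 0.62 is medium by Cohen's convention (0.2/0.5/0.8).

Threshold: power ≥ 0.80 is conventionally adequate.
Power ≈ 0.45 → the study is underpowered (power < 0.80).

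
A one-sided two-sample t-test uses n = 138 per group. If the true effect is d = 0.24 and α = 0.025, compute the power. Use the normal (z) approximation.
Power ≈ 0.51

Power calculation (two-sample t-test, normal approximation):
z_β = d · √(n/2) - z_α
z_β = 0.24 · √(138/2) - 1.960
z_β = 0.24 · 8.307 - 1.960
z_β = 0.034

Power = Φ(z_β) = Φ(0.034) ≈ 0.513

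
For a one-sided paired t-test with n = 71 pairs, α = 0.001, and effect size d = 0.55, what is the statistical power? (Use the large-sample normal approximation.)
Power ≈ 0.94

Power calculation (paired t-test, normal approximation):
z_β = d · √n - z_α
z_β = 0.55 · √71 - 3.090
z_β = 0.55 · 8.426 - 3.090
z_β = 1.544

Power = Φ(z_β) = Φ(1.544) ≈ 0.939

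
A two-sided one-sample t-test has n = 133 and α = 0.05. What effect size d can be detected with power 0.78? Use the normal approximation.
d ≈ 0.24

Minimum detectable effect (one-sample t-test, normal approximation):
d = (z_{α/2} + z_β) / √n
d = (1.960 + 0.772) / √133
d = 2.732 / 11.533
d ≈ 0.24

By Cohen's convention (0.2 small / 0.5 medium / 0.8 large): small effect.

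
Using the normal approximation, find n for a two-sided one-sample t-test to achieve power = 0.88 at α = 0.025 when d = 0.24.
n = 203

Sample size formula (one-sample t-test, normal approximation):
n = ((z_{α/2} + z_β) / d)²

z_{α/2} = 2.241 (for α = 0.025, two-sided)
z_β = 1.175 (for power = 0.88)
d = 0.24

n = ((2.241 + 1.175) / 0.24)²
n = (14.233)²
n ≈ 202.58
Round up to the next whole number: n = 203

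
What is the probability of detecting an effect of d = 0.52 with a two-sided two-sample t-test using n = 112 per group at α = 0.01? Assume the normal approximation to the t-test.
Power ≈ 0.91

Power calculation (two-sample t-test, normal approximation):
z_β = d · √(n/2) - z_{α/2}
z_β = 0.52 · √(112/2) - 2.576
z_β = 0.52 · 7.483 - 2.576
z_β = 1.315

Power = Φ(z_β) = Φ(1.315) ≈ 0.906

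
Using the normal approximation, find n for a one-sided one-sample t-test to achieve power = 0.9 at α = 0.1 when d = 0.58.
n = 20

Sample size formula (one-sample t-test, normal approximation):
n = ((z_α + z_β) / d)²

z_α = 1.282 (for α = 0.1, one-sided)
z_β = 1.282 (for power = 0.9)
d = 0.58

n = ((1.282 + 1.282) / 0.58)²
n = (4.421)²
n ≈ 19.55
Round up to the next whole number: n = 20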